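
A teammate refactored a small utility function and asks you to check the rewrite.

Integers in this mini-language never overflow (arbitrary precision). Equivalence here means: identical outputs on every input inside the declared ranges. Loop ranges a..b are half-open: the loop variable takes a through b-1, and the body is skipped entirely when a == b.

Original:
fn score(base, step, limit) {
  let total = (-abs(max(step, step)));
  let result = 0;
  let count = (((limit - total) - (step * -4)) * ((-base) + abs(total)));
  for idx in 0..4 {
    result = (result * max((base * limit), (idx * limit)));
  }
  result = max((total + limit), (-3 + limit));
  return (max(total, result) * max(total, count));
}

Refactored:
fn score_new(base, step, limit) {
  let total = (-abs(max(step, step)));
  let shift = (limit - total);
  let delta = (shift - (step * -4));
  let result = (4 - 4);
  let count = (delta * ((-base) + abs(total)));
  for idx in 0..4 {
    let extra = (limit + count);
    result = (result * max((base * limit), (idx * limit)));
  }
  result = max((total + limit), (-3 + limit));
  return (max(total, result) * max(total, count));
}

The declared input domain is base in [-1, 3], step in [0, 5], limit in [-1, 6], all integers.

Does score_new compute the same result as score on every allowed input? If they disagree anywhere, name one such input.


Behavior is preserved: although constant usage differs, plus local variable names differ, plus arithmetic usage differs, plus statement counts differ, the outputs never diverge.
Tracing base=1, step=1, limit=3: score: total = -1; result = 0; count = 0; [idx=0]; result = 0; [idx=1]; result = 0; [idx=2]; result = 0; [idx=3]; result = 0; result = 2; return 0 | score_new: total = -1; shift = 4; delta = 8; result = 0; count = 0; [idx=0]; extra = 3; result = 0; [idx=1]; extra = 3; result = 0; [idx=2]; extra = 3; result = 0; [idx=3]; extra = 3; result = 0; result = 2; return 0 — matching result 0.
An exhaustive pass over the 240 declared inputs shows identical outputs.
verdict: equivalent


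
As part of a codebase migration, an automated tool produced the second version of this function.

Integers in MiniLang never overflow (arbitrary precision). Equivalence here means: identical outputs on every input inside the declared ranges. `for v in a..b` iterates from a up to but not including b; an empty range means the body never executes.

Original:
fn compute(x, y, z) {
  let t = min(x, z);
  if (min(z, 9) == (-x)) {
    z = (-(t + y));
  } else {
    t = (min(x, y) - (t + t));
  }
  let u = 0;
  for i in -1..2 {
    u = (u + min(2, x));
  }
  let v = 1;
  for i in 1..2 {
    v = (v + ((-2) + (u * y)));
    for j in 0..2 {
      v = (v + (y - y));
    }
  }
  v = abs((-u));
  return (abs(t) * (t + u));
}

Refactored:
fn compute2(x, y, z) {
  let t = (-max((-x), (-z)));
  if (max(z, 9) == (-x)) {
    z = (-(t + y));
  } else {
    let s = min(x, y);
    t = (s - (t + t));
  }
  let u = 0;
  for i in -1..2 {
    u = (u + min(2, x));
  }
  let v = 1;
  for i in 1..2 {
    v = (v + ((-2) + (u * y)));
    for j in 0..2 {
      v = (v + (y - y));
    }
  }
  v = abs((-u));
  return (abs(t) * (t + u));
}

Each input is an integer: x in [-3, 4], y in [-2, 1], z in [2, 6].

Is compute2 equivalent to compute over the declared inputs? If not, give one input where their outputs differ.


x=-3, y=-2, z=3 yields -36 from compute but -18 from compute2.
verdict: not equivalent; witness: x=-3, y=-2, z=3


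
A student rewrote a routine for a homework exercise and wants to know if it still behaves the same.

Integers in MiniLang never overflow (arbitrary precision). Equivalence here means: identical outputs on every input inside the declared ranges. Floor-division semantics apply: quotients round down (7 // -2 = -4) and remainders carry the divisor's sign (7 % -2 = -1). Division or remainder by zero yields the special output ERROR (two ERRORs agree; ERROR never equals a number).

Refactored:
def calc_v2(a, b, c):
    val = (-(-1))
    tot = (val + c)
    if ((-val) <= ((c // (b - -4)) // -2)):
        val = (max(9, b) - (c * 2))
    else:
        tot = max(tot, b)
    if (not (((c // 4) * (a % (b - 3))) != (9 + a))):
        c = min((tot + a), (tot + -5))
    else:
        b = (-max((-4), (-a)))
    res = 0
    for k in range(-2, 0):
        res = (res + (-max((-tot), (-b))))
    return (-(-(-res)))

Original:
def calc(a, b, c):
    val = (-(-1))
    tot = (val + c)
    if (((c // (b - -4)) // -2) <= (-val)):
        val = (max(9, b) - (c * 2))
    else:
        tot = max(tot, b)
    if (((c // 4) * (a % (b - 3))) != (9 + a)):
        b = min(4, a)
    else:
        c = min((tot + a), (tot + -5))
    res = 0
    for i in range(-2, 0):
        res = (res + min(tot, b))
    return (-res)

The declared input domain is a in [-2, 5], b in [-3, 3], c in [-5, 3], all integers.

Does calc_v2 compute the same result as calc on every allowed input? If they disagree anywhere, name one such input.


Run the pair on a=-2, b=-3, c=-5.
calc: val=1, then tot=-4, then (((c // (b - -4)) // -2) <= (-val)) is false, then tot=-3, then (((c // 4) * (a % (b - 3))) != (9 + a)) is true, then b=-2, then res=0, then (i=-2), then res=-3, then (i=-1), then res=-6, then returns 6
calc_v2: val=1, then tot=-4, then ((-val) <= ((c // (b - -4)) // -2)) is true, then val=19, then (not (((c // 4) * (a % (b - 3))) != (9 + a))) is false, then b=-2, then res=0, then (k=-2), then res=-4, then (k=-1), then res=-8, then returns 8
6 and 8 differ, so these are not the same function on this domain.
verdict: not equivalent; witness: a=-2, b=-3, c=-5


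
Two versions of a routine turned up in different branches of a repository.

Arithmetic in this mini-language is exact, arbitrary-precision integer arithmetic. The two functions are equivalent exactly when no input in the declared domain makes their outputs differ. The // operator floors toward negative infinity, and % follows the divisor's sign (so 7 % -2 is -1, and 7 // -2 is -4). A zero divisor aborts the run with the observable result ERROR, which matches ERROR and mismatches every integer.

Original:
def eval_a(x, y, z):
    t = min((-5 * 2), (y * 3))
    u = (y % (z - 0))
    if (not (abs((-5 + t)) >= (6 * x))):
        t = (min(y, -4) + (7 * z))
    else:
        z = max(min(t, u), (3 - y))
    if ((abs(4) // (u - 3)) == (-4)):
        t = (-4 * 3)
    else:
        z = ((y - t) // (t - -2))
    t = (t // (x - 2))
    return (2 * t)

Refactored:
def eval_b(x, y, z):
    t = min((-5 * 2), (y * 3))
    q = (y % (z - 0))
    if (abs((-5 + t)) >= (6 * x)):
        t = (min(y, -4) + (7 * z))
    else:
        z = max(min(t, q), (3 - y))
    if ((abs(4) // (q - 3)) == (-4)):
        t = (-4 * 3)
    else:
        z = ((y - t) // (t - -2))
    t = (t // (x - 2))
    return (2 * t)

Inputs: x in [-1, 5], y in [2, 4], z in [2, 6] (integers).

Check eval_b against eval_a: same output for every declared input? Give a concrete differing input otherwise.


Not equivalent: x=-1, y=2, z=2 separates them (6 vs -8).
eval_a: t=-10, then u=0, then (not (abs((-5 + t)) >= (6 * x))) is false, then z=1, then ((abs(4) // (u - 3)) == (-4)) is false, then z=-2, then t=3, then returns 6
eval_b: t=-10, then q=0, then (abs((-5 + t)) >= (6 * x)) is true, then t=10, then ((abs(4) // (q - 3)) == (-4)) is false, then z=-1, then t=-4, then returns -8
verdict: not equivalent; witness: x=-1, y=2, z=2


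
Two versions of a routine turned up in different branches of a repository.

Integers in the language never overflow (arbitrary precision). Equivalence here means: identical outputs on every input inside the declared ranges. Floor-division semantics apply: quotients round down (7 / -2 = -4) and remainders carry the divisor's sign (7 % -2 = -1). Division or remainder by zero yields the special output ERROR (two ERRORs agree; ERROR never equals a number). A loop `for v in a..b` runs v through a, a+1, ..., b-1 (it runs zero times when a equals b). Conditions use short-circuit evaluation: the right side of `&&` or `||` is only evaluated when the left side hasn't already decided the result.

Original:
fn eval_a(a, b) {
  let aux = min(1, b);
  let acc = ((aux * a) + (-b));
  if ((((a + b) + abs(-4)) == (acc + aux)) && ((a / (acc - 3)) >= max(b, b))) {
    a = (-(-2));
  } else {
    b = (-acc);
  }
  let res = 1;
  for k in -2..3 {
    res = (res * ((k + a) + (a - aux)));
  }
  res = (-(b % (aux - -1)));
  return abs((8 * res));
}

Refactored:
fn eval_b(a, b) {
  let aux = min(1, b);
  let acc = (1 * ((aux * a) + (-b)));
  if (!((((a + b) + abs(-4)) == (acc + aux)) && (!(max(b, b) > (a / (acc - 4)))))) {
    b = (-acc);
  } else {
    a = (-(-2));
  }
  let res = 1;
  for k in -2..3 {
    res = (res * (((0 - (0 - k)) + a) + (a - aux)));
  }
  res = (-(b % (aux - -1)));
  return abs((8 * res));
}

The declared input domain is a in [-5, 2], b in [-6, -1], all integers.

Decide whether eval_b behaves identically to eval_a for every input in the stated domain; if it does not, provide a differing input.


Evaluate both at a=0, b=-4.
eval_a: aux=-4, then acc=4, then ((((a + b) + abs(-4)) == (acc + aux)) && ((a / (acc - 3)) >= max(b, b))) is true, then a=2, then res=1, then (k=-2), then res=6, then (k=-1), then res=42, then (k=0), then res=336, then (k=1), then res=3024, then (k=2), then res=30240, then res=1, then returns 8
eval_b: aux=-4, then acc=4, then a zero divisor aborts: ERROR
8 != ERROR, so the rewrite changes behavior.
verdict: not equivalent; witness: a=0, b=-4


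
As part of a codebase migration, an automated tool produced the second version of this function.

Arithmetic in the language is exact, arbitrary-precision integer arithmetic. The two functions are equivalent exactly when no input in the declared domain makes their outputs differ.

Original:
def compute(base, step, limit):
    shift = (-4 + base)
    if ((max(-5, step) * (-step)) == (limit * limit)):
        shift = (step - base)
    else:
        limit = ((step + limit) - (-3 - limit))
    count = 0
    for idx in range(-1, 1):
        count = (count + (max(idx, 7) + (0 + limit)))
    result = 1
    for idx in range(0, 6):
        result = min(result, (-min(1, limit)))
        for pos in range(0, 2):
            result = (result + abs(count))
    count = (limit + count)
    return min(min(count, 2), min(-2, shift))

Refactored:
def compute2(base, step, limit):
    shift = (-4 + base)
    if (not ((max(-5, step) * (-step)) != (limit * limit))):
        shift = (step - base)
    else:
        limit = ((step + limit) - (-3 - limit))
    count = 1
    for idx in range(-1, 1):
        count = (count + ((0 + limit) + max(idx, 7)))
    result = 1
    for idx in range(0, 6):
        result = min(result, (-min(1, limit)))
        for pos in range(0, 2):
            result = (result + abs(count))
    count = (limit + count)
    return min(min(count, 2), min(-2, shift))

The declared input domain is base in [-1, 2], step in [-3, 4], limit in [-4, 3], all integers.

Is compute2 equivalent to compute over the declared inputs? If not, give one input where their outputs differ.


Evaluate both at base=-1, step=-3, limit=-4.
compute: shift = -5; ((max(-5, step) * (-step)) == (limit * limit)) -> false; limit = -8; count = 0; [idx=-1]; count = -1; [idx=0]; count = -2; result = 1; [idx=0]; result = 1; [pos=0]; result = 3; [pos=1]; result = 5; [idx=1]; result = 5; [pos=0]; result = 7; [pos=1]; result = 9; [idx=2]; result = 8; [pos=0]; result = 10; [pos=1]; result = 12; [idx=3]; result = 8; [pos=0]; result = 10; [pos=1]; result = 12; [idx=4]; result = 8; [pos=0]; result = 10; [pos=1]; result = 12; [idx=5]; result = 8; [pos=0]; result = 10; [pos=1]; result = 12; count = -10; return -10
compute2: shift = -5; (not ((max(-5, step) * (-step)) != (limit * limit))) -> false; limit = -8; count = 1; [idx=-1]; count = 0; [idx=0]; count = -1; result = 1; [idx=0]; result = 1; [pos=0]; result = 2; [pos=1]; result = 3; [idx=1]; result = 3; [pos=0]; result = 4; [pos=1]; result = 5; [idx=2]; result = 5; [pos=0]; result = 6; [pos=1]; result = 7; [idx=3]; result = 7; [pos=0]; result = 8; [pos=1]; result = 9; [idx=4]; result = 8; [pos=0]; result = 9; [pos=1]; result = 10; [idx=5]; result = 8; [pos=0]; result = 9; [pos=1]; result = 10; count = -9; return -9
-10 != -9, so the rewrite changes behavior.
verdict: not equivalent; witness: base=-1, step=-3, limit=-4


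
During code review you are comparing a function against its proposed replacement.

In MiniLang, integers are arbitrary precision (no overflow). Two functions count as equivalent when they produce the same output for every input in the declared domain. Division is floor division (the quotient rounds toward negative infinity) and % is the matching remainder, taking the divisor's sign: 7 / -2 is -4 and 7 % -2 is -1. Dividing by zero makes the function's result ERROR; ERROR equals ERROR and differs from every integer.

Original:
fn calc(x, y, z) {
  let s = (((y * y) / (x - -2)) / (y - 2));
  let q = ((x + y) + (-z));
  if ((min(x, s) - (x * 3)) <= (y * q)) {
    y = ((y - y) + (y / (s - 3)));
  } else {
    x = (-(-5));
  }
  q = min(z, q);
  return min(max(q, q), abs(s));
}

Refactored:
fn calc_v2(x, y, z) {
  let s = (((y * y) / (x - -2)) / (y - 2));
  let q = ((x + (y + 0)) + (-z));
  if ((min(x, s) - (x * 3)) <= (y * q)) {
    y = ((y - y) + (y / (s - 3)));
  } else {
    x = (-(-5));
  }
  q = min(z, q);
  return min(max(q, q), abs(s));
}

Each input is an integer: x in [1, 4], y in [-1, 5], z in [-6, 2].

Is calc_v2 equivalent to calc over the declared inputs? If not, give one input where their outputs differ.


Equivalent — the differences include arithmetic usage differs; constant usage differs, yet no declared input distinguishes the two.
Tracing x=2, y=4, z=-1: calc: s becomes 2; next q becomes 7; next ((min(x, s) - (x * 3)) <= (y * q)) evaluates to true; next y becomes -4; next q becomes -1; next final value -1 | calc_v2: s becomes 2; next q becomes 7; next ((min(x, s) - (x * 3)) <= (y * q)) evaluates to true; next y becomes -4; next q becomes -1; next final value -1 — matching result -1.
Every one of the 252 inputs gives matching results.
verdict: equivalent


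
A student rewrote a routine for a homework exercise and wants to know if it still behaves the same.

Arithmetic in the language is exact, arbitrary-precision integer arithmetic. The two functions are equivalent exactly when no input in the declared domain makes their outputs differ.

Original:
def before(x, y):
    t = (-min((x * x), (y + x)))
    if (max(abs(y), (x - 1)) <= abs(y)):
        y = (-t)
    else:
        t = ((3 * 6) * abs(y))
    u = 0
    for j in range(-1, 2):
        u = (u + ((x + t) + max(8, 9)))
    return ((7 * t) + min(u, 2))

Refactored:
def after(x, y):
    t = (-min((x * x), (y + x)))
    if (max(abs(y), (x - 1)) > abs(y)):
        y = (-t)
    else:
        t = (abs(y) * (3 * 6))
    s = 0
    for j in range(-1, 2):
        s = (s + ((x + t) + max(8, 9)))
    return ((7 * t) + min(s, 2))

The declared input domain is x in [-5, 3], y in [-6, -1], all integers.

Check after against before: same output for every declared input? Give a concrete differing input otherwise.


Run the pair on x=-5, y=-6.
before: t=11, then (max(abs(y), (x - 1)) <= abs(y)) is true, then y=-11, then u=0, then (j=-1), then u=15, then (j=0), then u=30, then (j=1), then u=45, then returns 79
after: t=11, then (max(abs(y), (x - 1)) > abs(y)) is false, then t=108, then s=0, then (j=-1), then s=112, then (j=0), then s=224, then (j=1), then s=336, then returns 758
79 != 758, so the rewrite changes behavior.
verdict: not equivalent; witness: x=-5, y=-6


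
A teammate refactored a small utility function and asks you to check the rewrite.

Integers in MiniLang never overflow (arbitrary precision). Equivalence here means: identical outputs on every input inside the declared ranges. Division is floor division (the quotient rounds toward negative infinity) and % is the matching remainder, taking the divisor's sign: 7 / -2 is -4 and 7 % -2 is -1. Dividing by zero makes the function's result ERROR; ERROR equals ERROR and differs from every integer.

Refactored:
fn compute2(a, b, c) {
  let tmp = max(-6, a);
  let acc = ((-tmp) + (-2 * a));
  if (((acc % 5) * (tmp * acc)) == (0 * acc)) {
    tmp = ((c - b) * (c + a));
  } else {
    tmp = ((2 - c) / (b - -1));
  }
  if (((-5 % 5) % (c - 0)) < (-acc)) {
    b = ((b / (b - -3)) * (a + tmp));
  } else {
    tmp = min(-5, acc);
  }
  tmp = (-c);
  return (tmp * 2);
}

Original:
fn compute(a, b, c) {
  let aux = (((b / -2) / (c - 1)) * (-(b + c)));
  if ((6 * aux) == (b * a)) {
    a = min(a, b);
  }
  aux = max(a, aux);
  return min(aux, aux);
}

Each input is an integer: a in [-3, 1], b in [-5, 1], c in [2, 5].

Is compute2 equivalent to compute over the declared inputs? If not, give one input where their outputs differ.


There is a counterexample at a=-3, b=-5, c=2: 6 on one side, -4 on the other.
compute: aux becomes 6; next ((6 * aux) == (b * a)) evaluates to false; next aux becomes 6; next final value 6
compute2: tmp becomes -3; next acc becomes 9; next (((acc % 5) * (tmp * acc)) == (0 * acc)) evaluates to false; next tmp becomes 0; next (((-5 % 5) % (c - 0)) < (-acc)) evaluates to false; next tmp becomes -5; next tmp becomes -2; next final value -4
verdict: not equivalent; witness: a=-3, b=-5, c=2


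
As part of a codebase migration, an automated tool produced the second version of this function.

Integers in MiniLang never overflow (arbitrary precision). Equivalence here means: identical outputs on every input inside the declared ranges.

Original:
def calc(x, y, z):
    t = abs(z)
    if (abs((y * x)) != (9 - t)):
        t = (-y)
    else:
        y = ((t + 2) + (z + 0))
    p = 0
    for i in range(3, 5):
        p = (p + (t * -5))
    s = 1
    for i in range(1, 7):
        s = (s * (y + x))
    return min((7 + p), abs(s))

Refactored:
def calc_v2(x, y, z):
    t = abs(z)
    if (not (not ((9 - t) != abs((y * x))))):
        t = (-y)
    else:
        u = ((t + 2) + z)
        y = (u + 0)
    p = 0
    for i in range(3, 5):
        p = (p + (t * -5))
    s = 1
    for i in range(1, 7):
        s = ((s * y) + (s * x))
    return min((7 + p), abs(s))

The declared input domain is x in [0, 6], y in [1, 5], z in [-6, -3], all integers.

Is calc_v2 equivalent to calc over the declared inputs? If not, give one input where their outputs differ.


Reading the diff, among the changes: boolean connective usage differs; and statement counts differ; and local variable names differ; and arithmetic usage differs.
As a probe, take x=3, y=3, z=-6: calc runs t=6, then (abs((y * x)) != (9 - t)) is true, then t=-3, then p=0, then (i=3), then p=15, then (i=4), then p=30, then s=1, then (i=1), then s=6, then (i=2), then s=36, then (i=3), then s=216, then (i=4), then s=1296, then (i=5), then s=7776, then (i=6), then s=46656, then returns 37; calc_v2 runs t=6, then (not (not ((9 - t) != abs((y * x))))) is true, then t=-3, then p=0, then (i=3), then p=15, then (i=4), then p=30, then s=1, then (i=1), then s=6, then (i=2), then s=36, then (i=3), then s=216, then (i=4), then s=1296, then (i=5), then s=7776, then (i=6), then s=46656, then returns 37; both end at 37.
Across all 140 domain points the two functions coincide.
verdict: equivalent


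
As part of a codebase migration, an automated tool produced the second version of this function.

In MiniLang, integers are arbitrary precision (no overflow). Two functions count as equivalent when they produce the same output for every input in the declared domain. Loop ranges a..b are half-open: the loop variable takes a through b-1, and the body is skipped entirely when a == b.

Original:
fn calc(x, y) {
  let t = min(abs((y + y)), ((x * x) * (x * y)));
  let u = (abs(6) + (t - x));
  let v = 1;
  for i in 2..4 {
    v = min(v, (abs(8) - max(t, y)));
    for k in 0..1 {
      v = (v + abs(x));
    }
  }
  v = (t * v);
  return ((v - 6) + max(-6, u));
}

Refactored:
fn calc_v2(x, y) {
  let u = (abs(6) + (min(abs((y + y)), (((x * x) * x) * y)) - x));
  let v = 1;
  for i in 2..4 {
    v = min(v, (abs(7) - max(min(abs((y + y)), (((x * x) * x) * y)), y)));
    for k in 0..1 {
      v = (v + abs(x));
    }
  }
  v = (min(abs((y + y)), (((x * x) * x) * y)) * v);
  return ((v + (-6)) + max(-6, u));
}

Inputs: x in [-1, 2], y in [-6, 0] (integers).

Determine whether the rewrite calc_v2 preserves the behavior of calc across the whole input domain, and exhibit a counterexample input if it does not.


Not equivalent: x=-1, y=-6 separates them (25 vs 19).
calc: t := 6 | u := 13 | v := 1 | iter i=2: | v := 1 | iter k=0: | v := 2 | iter i=3: | v := 2 | iter k=0: | v := 3 | v := 18 | result 25
calc_v2: u := 13 | v := 1 | iter i=2: | v := 1 | iter k=0: | v := 2 | iter i=3: | v := 1 | iter k=0: | v := 2 | v := 12 | result 19
verdict: not equivalent; witness: x=-1, y=-6


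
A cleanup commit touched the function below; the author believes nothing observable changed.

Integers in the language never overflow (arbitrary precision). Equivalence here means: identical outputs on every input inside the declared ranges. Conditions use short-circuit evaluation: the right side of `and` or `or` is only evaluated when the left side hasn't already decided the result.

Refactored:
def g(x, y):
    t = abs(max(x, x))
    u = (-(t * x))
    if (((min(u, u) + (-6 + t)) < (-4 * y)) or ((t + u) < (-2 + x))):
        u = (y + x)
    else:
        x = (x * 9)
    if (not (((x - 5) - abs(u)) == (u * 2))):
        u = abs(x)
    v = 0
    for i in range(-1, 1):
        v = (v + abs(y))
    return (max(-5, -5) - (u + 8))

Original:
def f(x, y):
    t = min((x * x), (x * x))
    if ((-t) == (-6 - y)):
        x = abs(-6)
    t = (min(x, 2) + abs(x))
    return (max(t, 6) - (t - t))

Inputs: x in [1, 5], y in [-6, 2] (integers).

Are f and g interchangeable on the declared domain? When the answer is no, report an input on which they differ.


These are not equivalent — on x=1, y=-6 the outputs split (6 vs -14).
f: t=1, then ((-t) == (-6 - y)) is false, then t=2, then returns 6
g: t=1, then u=-1, then (((min(u, u) + (-6 + t)) < (-4 * y)) or ((t + u) < (-2 + x))) is true, then u=-5, then (not (((x - 5) - abs(u)) == (u * 2))) is true, then u=1, then v=0, then (i=-1), then v=6, then (i=0), then v=12, then returns -14
verdict: not equivalent; witness: x=1, y=-6


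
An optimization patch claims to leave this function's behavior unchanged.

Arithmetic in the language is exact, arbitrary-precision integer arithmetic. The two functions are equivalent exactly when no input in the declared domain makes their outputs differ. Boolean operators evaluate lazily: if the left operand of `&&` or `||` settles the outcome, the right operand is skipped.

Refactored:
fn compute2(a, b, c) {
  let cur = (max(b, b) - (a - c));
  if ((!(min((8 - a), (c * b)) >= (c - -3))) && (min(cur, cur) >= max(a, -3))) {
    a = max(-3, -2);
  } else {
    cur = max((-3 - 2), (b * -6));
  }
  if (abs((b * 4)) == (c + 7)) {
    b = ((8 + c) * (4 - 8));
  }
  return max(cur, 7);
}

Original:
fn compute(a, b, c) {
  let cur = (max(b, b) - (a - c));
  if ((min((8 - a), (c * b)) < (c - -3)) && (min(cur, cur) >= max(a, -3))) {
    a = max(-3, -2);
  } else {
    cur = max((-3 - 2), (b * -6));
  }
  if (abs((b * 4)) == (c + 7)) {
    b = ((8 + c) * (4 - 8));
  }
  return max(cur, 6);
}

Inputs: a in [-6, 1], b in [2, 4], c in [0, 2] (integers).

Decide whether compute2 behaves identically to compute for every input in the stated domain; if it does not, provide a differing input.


Run the pair on a=-6, b=3, c=2.
compute: cur=11, then ((min((8 - a), (c * b)) < (c - -3)) && (min(cur, cur) >= max(a, -3))) is false, then cur=-5, then (abs((b * 4)) == (c + 7)) is false, then returns 6
compute2: cur=11, then ((!(min((8 - a), (c * b)) >= (c - -3))) && (min(cur, cur) >= max(a, -3))) is false, then cur=-5, then (abs((b * 4)) == (c + 7)) is false, then returns 7
6 against 7: the behavior changed.
verdict: not equivalent; witness: a=-6, b=3, c=2


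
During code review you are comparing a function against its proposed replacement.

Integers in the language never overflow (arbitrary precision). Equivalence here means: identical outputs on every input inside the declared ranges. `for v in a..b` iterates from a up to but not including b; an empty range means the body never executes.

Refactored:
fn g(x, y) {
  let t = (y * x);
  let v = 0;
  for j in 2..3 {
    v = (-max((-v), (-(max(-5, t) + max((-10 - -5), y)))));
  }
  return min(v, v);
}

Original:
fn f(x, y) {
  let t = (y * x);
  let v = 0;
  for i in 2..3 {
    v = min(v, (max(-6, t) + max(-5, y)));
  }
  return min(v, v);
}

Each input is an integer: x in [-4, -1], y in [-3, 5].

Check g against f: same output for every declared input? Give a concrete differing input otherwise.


There is a counterexample at x=-4, y=2: -4 on one side, -3 on the other.
f: t = -8; v = 0; [i=2]; v = -4; return -4
g: t = -8; v = 0; [j=2]; v = -3; return -3
verdict: not equivalent; witness: x=-4, y=2


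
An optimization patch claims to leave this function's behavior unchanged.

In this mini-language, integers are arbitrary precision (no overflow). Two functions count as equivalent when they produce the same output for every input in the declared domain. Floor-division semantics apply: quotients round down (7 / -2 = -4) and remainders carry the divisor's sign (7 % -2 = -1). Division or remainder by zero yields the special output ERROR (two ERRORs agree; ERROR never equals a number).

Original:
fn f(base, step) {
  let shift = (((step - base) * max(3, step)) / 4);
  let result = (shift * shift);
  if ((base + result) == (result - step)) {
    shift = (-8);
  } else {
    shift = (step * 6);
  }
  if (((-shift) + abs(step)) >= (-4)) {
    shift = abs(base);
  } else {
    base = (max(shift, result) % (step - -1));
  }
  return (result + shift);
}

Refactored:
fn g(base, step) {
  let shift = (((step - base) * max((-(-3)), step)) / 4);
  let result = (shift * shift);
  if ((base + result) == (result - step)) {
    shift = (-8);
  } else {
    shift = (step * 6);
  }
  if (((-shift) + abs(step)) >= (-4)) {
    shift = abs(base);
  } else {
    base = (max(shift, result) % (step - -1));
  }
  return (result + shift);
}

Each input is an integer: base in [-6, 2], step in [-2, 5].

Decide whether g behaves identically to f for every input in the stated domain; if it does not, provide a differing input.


Although same computation, different form, 72/72 inputs agree.
verdict: equivalent


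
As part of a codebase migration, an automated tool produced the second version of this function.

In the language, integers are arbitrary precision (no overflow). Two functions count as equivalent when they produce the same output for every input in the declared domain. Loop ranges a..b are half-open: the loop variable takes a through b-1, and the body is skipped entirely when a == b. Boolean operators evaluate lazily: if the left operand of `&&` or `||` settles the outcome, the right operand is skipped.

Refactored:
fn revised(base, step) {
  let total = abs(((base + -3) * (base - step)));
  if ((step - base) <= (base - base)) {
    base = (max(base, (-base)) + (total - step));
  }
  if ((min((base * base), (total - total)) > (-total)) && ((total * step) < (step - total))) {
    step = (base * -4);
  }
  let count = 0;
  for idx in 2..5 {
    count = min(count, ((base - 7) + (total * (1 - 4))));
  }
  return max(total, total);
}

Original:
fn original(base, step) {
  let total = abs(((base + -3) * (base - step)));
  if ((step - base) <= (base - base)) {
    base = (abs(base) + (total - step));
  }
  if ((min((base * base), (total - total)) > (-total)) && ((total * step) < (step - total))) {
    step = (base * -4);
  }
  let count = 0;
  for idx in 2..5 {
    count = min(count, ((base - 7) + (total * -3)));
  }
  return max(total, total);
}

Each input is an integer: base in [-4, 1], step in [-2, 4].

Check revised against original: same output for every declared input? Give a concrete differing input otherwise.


Side by side, the visible changes include: min/max/abs usage differs; and arithmetic usage differs; and constant usage differs.
Tracing base=-1, step=2: original: total = 12; ((step - base) <= (base - base)) -> false; ((min((base * base), (total - total)) > (-total)) && ((total * step) < (step - total))) -> false; count = 0; [idx=2]; count = -44; [idx=3]; count = -44; [idx=4]; count = -44; return 12 | revised: total = 12; ((step - base) <= (base - base)) -> false; ((min((base * base), (total - total)) > (-total)) && ((total * step) < (step - total))) -> false; count = 0; [idx=2]; count = -44; [idx=3]; count = -44; [idx=4]; count = -44; return 12 — matching result 12.
Sweeping the whole domain (42 inputs) finds no disagreement.
verdict: equivalent


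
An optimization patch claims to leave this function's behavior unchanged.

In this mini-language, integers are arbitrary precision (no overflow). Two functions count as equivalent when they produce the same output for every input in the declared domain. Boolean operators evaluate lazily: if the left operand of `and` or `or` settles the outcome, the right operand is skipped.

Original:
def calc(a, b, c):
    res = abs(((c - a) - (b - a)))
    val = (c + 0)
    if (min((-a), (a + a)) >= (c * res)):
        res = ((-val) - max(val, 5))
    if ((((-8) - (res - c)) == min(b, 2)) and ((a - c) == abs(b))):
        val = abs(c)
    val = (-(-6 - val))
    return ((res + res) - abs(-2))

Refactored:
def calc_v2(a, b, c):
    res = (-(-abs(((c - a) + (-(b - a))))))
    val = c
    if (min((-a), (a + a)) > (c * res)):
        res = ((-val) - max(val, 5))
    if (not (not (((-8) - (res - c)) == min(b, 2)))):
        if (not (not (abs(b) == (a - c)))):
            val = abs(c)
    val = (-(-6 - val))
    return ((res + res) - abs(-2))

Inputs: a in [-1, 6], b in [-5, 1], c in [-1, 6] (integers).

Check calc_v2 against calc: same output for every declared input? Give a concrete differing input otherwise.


The rewrite breaks on a=-1, b=-3, c=-1, where the results are -10 and 2.
calc: res = 2; val = -1; (min((-a), (a + a)) >= (c * res)) -> true; res = -4; ((((-8) - (res - c)) == min(b, 2)) and ((a - c) == abs(b))) -> false; val = 5; return -10
calc_v2: res = 2; val = -1; (min((-a), (a + a)) > (c * res)) -> false; (not (not (((-8) - (res - c)) == min(b, 2)))) -> false; val = 5; return 2
verdict: not equivalent; witness: a=-1, b=-3, c=-1


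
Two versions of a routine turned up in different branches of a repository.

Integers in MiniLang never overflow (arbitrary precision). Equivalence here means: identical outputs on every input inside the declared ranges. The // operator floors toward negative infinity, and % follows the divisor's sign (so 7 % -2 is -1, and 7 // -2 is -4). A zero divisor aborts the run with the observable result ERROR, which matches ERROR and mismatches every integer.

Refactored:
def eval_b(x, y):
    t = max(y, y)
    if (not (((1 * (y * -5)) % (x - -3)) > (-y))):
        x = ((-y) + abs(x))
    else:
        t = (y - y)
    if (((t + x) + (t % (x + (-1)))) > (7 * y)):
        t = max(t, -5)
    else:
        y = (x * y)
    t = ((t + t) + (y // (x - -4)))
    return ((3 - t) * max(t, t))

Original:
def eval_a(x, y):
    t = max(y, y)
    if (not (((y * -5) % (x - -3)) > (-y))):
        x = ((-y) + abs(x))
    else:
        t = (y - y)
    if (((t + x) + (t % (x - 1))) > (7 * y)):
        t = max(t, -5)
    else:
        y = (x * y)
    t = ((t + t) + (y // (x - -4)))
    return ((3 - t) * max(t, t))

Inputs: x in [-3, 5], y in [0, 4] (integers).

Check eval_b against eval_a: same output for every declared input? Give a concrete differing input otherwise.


Changes here: constant usage differs; and arithmetic usage differs; the full 45-point sweep finds no disagreement.
verdict: equivalent


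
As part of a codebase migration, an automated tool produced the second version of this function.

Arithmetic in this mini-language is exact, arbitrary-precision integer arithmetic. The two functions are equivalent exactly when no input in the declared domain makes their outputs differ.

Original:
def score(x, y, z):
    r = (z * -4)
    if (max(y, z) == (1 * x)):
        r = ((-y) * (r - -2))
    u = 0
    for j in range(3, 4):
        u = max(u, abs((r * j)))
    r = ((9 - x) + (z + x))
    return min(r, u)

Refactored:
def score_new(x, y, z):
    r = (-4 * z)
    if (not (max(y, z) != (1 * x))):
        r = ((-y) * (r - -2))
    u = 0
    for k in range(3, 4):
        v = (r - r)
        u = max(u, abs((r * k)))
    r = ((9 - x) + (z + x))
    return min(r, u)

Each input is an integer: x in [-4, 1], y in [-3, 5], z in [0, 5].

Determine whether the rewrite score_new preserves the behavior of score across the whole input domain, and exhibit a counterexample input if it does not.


Equivalent. Beyond behavior-preserving changes, the revision adds an assignment to `v` whose value nothing reads.
Checked all 324 inputs in the declared domain: the outputs agree on every one.
One worked example (x=-4, y=-1, z=2) — score: r becomes -8; next (max(y, z) == (1 * x)) evaluates to false; next u becomes 0; next at j=3:; next u becomes 24; next r becomes 11; next final value 11; score_new: r becomes -8; next (not (max(y, z) != (1 * x))) evaluates to false; next u becomes 0; next at k=3:; next v becomes 0; next u becomes 24; next r becomes 11; next final value 11; agreement on 11.
verdict: equivalent


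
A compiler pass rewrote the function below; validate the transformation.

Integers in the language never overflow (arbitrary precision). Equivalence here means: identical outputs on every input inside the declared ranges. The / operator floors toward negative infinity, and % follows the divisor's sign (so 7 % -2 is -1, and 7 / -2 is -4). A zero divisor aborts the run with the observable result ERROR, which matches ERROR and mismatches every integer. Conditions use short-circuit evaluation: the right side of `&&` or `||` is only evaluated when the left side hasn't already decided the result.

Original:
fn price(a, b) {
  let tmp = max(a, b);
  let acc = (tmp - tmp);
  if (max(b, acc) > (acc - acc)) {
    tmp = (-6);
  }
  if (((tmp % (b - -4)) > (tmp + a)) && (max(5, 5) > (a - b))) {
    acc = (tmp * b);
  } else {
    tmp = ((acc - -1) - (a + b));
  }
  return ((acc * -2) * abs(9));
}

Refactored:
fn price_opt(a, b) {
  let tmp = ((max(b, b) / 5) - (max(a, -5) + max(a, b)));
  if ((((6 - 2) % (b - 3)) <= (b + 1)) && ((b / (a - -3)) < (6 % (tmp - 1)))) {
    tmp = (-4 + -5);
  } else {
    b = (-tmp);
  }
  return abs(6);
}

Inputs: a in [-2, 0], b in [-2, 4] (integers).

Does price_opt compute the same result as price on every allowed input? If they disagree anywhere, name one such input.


Try a=-2, b=-2.
price: tmp=-2, then acc=0, then (max(b, acc) > (acc - acc)) is false, then (((tmp % (b - -4)) > (tmp + a)) && (max(5, 5) > (a - b))) is true, then acc=4, then returns -72
price_opt: tmp=3, then ((((6 - 2) % (b - 3)) <= (b + 1)) && ((b / (a - -3)) < (6 % (tmp - 1)))) is true, then tmp=-9, then returns 6
-72 against 6: the behavior changed.
verdict: not equivalent; witness: a=-2, b=-2


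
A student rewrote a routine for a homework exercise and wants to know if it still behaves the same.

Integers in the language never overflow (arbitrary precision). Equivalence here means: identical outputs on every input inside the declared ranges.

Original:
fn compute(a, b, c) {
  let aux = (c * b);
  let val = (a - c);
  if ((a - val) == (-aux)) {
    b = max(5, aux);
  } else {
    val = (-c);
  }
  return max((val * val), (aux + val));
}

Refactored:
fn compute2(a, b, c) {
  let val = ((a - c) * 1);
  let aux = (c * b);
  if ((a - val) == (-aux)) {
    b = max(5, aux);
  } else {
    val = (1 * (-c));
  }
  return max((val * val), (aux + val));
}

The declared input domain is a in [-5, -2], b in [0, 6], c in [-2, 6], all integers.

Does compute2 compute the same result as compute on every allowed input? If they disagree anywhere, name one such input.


Equivalent — the differences include arithmetic usage differs; and constant usage differs, yet no declared input distinguishes the two.
One worked example (a=-3, b=2, c=4) — compute: aux=8, then val=-7, then ((a - val) == (-aux)) is false, then val=-4, then returns 16; compute2: val=-7, then aux=8, then ((a - val) == (-aux)) is false, then val=-4, then returns 16; agreement on 16.
Every one of the 252 inputs gives matching results.
verdict: equivalent


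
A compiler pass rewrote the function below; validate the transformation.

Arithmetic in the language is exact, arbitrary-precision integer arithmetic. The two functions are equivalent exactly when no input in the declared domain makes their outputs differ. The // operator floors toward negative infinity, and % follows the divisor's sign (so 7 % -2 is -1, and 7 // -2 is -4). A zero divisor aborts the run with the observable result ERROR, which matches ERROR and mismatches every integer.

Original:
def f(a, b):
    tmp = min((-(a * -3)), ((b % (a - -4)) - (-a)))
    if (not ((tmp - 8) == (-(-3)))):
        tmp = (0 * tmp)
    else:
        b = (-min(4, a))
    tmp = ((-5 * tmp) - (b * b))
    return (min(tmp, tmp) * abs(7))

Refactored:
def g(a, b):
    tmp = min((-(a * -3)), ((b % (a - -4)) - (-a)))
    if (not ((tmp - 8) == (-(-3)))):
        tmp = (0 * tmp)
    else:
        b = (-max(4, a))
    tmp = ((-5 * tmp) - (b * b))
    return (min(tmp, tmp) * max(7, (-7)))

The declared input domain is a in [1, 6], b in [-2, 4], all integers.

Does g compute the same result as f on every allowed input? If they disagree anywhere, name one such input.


Equivalent. The suspicious edit (`min(4, a)` became `max(4, a)`) never changes the result for any input inside the declared domain.
Checked all 42 inputs in the declared domain: the outputs agree on every one.
Spot check at a=1, b=2 — f: tmp becomes 3; next (not ((tmp - 8) == (-(-3)))) evaluates to true; next tmp becomes 0; next tmp becomes -4; next final value -28. g: tmp becomes 3; next (not ((tmp - 8) == (-(-3)))) evaluates to true; next tmp becomes 0; next tmp becomes -4; next final value -28. Both give -28.
verdict: equivalent


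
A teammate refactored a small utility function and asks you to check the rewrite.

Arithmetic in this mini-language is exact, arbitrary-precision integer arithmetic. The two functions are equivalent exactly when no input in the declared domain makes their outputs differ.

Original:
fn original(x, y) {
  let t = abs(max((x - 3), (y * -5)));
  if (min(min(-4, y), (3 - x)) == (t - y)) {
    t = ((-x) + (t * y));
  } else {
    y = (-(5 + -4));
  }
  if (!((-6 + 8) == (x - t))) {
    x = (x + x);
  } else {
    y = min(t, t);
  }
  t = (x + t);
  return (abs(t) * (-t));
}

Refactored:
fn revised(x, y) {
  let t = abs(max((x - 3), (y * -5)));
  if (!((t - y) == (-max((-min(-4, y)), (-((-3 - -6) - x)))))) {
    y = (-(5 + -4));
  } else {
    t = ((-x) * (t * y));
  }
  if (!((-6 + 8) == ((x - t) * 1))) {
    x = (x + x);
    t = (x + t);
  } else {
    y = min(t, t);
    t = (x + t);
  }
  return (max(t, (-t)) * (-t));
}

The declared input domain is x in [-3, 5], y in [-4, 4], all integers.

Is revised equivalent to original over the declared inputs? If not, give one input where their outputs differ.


There is a counterexample at x=3, y=4: -9 on one side, -36 on the other.
original: t=0, then (min(min(-4, y), (3 - x)) == (t - y)) is true, then t=-3, then (!((-6 + 8) == (x - t))) is true, then x=6, then t=3, then returns -9
revised: t=0, then (!((t - y) == (-max((-min(-4, y)), (-((-3 - -6) - x)))))) is false, then t=0, then (!((-6 + 8) == ((x - t) * 1))) is true, then x=6, then t=6, then returns -36
verdict: not equivalent; witness: x=3, y=4


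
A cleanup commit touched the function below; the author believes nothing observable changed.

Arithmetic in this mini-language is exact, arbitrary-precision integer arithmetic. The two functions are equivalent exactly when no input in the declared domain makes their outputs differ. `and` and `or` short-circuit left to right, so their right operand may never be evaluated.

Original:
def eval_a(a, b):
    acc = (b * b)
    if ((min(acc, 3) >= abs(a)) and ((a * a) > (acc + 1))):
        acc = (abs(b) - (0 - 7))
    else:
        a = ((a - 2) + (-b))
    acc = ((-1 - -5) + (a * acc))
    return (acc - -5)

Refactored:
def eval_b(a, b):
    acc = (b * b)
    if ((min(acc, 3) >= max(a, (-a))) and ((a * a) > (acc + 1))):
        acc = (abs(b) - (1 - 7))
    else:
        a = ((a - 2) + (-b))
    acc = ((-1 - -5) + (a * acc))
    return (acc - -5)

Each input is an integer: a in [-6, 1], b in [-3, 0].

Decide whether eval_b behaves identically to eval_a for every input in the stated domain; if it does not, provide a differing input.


On input a=-3, b=-2, eval_a returns -18 while eval_b returns -15.
verdict: not equivalent; witness: a=-3, b=-2
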